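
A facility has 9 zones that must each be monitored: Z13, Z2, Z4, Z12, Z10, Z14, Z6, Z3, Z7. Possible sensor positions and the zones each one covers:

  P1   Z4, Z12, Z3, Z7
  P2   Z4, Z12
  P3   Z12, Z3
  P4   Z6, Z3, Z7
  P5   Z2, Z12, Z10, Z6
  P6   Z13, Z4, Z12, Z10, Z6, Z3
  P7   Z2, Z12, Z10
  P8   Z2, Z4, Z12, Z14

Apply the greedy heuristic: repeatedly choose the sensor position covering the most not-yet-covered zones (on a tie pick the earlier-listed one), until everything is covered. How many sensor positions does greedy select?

3

Pick 1: P6 covers 6 new zones (Z13, Z4, Z12, Z10, Z6, Z3).
Pick 2: P8 covers 2 new zones (Z2, Z14).
Pick 3: P1 covers 1 new zones (Z7).
Greedy uses 3 sensor positions.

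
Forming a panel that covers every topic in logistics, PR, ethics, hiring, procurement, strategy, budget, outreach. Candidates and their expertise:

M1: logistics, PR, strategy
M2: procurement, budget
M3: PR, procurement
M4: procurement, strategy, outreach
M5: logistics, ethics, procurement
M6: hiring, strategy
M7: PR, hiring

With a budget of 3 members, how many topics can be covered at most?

Choosing M4, M5, M7 covers {logistics, PR, ethics, hiring, procurement, strategy, outreach} — 7 topics.
No choice of 3 members does better; here budget is left uncovered.

7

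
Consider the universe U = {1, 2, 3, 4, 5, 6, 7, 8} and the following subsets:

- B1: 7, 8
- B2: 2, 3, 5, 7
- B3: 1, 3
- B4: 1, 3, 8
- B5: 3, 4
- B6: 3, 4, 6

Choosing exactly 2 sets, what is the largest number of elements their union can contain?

6

Choosing B2, B4 covers {1, 2, 3, 5, 7, 8} — 6 elements.
No choice of 2 sets does better; here 4, 6 are left uncovered.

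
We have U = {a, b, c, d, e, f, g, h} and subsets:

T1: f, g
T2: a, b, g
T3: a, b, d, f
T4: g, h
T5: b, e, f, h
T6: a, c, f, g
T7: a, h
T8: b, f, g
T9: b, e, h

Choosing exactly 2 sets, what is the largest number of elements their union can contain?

7

Choosing T5, T6 covers {a, b, c, e, f, g, h} — 7 elements.
No choice of 2 sets does better; here d is left uncovered.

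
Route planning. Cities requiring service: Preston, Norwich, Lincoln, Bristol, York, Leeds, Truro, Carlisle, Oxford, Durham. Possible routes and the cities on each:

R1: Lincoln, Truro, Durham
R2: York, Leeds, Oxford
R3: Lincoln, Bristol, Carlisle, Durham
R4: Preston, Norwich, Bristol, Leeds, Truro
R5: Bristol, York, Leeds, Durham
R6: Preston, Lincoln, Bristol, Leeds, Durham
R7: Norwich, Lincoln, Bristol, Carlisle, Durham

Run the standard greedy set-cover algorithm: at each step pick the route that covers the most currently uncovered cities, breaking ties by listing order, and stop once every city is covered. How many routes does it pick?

3

Pick 1: R4 covers 5 new cities (Preston, Norwich, Bristol, Leeds, Truro).
Pick 2: R3 covers 3 new cities (Lincoln, Carlisle, Durham).
Pick 3: R2 covers 2 new cities (York, Oxford).
Greedy uses 3 routes.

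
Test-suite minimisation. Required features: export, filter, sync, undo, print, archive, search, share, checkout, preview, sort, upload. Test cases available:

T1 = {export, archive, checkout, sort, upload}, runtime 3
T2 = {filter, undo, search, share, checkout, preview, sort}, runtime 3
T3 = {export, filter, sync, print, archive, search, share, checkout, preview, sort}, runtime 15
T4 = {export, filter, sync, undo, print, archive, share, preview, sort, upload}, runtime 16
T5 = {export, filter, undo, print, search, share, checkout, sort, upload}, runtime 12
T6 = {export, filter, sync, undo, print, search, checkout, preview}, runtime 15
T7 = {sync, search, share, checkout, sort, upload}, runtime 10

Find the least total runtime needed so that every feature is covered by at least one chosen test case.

T2, T4 cover every feature at runtime 3 + 16 = 19.
Any cover uses at least 2 test cases; among all covering selections none totals below 19.
Greedy by coverage-per-runtime would pick T2, T1, T3 for 21 — worse than the optimum 19.

19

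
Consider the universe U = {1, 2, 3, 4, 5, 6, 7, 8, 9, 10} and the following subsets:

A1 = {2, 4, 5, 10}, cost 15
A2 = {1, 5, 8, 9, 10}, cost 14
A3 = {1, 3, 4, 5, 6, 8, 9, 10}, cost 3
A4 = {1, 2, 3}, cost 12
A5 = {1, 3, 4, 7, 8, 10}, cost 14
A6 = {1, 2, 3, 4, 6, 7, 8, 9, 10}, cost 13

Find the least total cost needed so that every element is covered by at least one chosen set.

16

A3, A6 cover every element at cost 3 + 13 = 16.
Any cover uses at least 2 sets; among all covering selections none totals below 16.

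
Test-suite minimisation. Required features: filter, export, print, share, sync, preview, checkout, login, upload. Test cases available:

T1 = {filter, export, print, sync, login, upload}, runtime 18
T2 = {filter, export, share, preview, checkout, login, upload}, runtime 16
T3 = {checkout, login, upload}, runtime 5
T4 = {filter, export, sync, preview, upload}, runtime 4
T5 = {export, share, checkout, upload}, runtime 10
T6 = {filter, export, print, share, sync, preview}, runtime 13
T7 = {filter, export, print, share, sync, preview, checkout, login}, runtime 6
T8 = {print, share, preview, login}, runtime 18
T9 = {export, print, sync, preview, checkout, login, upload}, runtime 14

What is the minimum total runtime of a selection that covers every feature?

T4, T7 cover every feature at runtime 4 + 6 = 10.
Any cover uses at least 2 test cases; among all covering selections none totals below 10.

10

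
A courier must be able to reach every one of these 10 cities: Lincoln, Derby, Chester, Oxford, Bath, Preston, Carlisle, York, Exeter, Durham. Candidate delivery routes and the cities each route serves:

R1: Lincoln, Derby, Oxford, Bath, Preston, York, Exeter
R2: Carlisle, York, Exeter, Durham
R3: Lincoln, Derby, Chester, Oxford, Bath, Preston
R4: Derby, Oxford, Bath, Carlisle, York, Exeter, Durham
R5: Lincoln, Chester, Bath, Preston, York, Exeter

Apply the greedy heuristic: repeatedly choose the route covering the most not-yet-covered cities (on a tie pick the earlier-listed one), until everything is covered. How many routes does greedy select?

3

Pick 1: R1 covers 7 new cities (Lincoln, Derby, Oxford, Bath, Preston, York, Exeter).
Pick 2: R2 covers 2 new cities (Carlisle, Durham).
Pick 3: R3 covers 1 new cities (Chester).
Greedy uses 3 routes. (The true minimum is 2.)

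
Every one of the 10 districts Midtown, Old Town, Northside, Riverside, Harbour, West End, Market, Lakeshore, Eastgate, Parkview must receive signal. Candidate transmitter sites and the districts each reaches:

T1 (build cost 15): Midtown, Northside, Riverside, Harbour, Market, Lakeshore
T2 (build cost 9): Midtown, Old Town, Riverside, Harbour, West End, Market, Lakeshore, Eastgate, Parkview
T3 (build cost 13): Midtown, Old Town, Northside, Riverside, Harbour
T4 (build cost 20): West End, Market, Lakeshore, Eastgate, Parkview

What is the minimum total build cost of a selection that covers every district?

T2, T3 cover every district at build cost 9 + 13 = 22.
Any cover uses at least 2 transmitter sites; among all covering selections none totals below 22.

22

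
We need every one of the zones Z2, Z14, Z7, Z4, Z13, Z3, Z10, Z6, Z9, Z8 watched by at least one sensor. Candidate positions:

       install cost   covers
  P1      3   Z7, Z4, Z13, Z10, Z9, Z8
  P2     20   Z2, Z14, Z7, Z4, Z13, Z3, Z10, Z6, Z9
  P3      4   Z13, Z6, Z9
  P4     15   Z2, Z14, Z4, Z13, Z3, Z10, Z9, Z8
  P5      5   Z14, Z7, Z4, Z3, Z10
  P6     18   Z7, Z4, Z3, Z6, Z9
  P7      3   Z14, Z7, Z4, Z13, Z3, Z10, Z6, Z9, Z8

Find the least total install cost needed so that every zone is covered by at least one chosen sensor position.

P4, P7 cover every zone at install cost 15 + 3 = 18.
Any cover uses at least 2 sensor positions; among all covering selections none totals below 18.

18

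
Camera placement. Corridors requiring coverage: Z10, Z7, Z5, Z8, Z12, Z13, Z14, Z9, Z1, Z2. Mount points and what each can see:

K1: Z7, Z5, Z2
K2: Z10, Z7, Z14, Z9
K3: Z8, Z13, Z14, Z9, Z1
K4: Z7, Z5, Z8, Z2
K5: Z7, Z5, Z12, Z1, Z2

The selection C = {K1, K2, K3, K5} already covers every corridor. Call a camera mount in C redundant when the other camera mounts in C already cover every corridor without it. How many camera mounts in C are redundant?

1

Drop K1: the rest still cover every corridor — redundant.
Drop K2: Z10 uncovered — not redundant.
Drop K3: Z8, Z13 uncovered — not redundant.
Drop K5: Z12 uncovered — not redundant.
1 redundant: K1.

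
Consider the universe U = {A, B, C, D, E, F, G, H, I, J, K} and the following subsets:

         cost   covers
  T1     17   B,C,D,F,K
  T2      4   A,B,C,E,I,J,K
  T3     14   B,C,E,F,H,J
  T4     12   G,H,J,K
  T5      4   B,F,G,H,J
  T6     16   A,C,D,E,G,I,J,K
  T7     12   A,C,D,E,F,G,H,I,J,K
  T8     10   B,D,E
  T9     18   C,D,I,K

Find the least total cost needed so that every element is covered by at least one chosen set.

16

T2, T7 cover every element at cost 4 + 12 = 16.
Any cover uses at least 2 sets; among all covering selections none totals below 16.
Greedy by coverage-per-cost would pick T2, T5, T8 for 18 — worse than the optimum 16.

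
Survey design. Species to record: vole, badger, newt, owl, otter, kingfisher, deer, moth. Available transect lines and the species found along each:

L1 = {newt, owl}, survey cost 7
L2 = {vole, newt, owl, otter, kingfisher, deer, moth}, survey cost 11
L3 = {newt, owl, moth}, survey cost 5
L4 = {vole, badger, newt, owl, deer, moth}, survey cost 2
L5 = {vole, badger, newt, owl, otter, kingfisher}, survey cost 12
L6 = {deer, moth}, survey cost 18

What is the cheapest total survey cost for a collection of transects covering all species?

L2, L4 cover every species at survey cost 11 + 2 = 13.
Any cover uses at least 2 transects; among all covering selections none totals below 13.

13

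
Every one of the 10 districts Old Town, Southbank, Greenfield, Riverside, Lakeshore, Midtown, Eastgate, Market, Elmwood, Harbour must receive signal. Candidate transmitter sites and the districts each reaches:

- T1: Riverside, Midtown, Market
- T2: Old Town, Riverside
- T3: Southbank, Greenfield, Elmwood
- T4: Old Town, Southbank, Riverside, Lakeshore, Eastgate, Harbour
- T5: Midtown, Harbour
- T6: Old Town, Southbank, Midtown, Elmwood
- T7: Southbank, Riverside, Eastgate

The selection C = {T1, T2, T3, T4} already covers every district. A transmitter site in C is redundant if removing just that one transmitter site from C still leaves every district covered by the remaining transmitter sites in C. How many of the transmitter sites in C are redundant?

1

Drop T1: Midtown, Market uncovered — not redundant.
Drop T2: the rest still cover every district — redundant.
Drop T3: Greenfield, Elmwood uncovered — not redundant.
Drop T4: Lakeshore, Eastgate, Harbour uncovered — not redundant.
1 redundant: T2.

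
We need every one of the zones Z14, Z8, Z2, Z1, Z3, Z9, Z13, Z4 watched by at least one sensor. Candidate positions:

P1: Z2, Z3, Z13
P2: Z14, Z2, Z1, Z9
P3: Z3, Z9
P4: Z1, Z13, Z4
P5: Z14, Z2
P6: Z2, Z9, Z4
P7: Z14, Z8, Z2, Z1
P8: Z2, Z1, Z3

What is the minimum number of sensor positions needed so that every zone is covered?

3

P1, P6, P7 together cover {Z14, Z8, Z2, Z1, Z3, Z9, Z13, Z4} — every zone.
No 2 of the 8 sensor positions cover everything (all 28 pairs fall short), so 3 is minimum.
Greedy (largest uncovered first) would take P2, P1, P4, P7 — 4 sensor positions — but 3 suffice.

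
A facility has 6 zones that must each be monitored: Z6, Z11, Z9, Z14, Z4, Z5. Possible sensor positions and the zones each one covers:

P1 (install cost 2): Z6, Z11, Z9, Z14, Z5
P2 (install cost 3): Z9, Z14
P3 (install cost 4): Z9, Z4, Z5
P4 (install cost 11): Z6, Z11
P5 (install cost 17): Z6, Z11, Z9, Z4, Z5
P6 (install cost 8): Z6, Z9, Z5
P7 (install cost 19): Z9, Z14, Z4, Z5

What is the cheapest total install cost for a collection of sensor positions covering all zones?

P1, P3 cover every zone at install cost 2 + 4 = 6.
Any cover uses at least 2 sensor positions; among all covering selections none totals below 6.

6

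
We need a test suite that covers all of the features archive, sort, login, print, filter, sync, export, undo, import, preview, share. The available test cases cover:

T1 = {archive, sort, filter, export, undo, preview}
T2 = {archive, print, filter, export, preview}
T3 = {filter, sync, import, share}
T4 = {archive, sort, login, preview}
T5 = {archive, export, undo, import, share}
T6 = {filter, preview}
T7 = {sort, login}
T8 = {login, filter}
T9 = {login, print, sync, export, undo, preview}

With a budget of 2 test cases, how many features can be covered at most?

Choosing T1, T3 covers {archive, sort, filter, sync, export, undo, import, preview, share} — 9 features.
No choice of 2 test cases does better; here login, print are left uncovered.

9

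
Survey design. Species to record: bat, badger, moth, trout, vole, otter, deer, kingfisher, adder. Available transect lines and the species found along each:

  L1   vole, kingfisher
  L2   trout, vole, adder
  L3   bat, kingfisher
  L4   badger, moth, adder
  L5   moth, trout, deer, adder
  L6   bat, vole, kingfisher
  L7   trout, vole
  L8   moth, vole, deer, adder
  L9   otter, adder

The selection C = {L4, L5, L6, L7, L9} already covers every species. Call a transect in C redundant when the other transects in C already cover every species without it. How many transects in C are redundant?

1

Drop L4: badger uncovered — not redundant.
Drop L5: deer uncovered — not redundant.
Drop L6: bat, kingfisher uncovered — not redundant.
Drop L7: the rest still cover every species — redundant.
Drop L9: otter uncovered — not redundant.
1 redundant: L7.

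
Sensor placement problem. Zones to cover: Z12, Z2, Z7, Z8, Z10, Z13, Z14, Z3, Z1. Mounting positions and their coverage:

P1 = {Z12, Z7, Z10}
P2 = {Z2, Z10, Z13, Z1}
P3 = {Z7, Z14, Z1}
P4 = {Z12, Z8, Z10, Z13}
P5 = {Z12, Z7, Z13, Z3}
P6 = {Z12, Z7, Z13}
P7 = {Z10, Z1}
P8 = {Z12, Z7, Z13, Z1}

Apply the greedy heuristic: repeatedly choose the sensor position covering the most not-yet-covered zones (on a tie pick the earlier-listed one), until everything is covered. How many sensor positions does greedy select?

4

Pick 1: P2 covers 4 new zones (Z2, Z10, Z13, Z1).
Pick 2: P5 covers 3 new zones (Z12, Z7, Z3).
Pick 3: P3 covers 1 new zones (Z14).
Pick 4: P4 covers 1 new zones (Z8).
Greedy uses 4 sensor positions.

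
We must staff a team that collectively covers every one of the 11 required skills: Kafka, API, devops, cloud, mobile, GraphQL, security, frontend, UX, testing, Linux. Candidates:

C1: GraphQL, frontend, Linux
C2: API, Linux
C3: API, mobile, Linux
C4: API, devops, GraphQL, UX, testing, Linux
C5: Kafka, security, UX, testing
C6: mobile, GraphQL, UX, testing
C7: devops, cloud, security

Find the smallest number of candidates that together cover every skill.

4

C1, C3, C5, C7 together cover {Kafka, API, devops, cloud, mobile, GraphQL, security, frontend, UX, testing, Linux} — every skill.
No 3 of the 7 candidates cover everything (all 35 triples fall short), so 4 is minimum.
Greedy (largest uncovered first) would take C4, C5, C1, C3, C7 — 5 candidates — but 4 suffice.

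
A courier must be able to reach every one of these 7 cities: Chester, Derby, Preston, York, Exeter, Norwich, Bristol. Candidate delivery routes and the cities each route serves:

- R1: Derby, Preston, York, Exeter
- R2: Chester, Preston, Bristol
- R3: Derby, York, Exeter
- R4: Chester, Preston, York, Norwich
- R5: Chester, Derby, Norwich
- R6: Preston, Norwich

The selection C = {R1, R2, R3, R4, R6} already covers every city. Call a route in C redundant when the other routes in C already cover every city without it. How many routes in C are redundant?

Drop R1: the rest still cover every city — redundant.
Drop R2: Bristol uncovered — not redundant.
Drop R3: the rest still cover every city — redundant.
Drop R4: the rest still cover every city — redundant.
Drop R6: the rest still cover every city — redundant.
4 redundant: R1, R3, R4, R6.

4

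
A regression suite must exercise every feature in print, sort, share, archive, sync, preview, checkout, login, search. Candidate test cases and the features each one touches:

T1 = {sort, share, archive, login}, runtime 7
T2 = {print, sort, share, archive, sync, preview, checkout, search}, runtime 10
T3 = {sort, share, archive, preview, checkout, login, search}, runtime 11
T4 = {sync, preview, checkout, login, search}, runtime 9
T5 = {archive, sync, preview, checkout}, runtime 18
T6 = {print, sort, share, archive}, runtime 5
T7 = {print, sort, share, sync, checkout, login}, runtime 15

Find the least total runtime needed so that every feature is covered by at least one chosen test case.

T4, T6 cover every feature at runtime 9 + 5 = 14.
Any cover uses at least 2 test cases; among all covering selections none totals below 14.
Greedy by coverage-per-runtime would pick T2, T1 for 17 — worse than the optimum 14.

14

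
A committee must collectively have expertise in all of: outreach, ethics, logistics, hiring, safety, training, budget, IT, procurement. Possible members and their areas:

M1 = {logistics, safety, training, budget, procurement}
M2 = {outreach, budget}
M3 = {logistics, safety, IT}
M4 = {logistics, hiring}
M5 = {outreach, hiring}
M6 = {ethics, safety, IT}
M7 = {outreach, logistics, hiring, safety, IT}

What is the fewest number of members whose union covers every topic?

M1, M5, M6 together cover {outreach, ethics, logistics, hiring, safety, training, budget, IT, procurement} — every topic.
No 2 of the 7 members cover everything (all 21 pairs fall short), so 3 is minimum.

3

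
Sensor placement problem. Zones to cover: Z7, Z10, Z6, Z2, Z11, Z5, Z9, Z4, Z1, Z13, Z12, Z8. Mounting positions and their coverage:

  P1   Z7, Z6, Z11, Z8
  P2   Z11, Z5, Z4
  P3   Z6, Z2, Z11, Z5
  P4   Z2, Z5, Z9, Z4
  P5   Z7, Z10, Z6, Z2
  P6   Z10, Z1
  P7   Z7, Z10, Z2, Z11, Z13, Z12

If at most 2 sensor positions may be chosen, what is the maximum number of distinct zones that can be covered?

9

Choosing P4, P7 covers {Z7, Z10, Z2, Z11, Z5, Z9, Z4, Z13, Z12} — 9 zones.
No choice of 2 sensor positions does better; here Z6, Z1, Z8 are left uncovered.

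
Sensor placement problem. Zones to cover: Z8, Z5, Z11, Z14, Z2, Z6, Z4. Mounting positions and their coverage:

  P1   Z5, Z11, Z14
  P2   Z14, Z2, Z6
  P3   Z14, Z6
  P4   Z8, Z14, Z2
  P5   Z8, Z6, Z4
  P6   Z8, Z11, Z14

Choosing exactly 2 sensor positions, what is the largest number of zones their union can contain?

6

Choosing P1, P5 covers {Z8, Z5, Z11, Z14, Z6, Z4} — 6 zones.
No choice of 2 sensor positions does better; here Z2 is left uncovered.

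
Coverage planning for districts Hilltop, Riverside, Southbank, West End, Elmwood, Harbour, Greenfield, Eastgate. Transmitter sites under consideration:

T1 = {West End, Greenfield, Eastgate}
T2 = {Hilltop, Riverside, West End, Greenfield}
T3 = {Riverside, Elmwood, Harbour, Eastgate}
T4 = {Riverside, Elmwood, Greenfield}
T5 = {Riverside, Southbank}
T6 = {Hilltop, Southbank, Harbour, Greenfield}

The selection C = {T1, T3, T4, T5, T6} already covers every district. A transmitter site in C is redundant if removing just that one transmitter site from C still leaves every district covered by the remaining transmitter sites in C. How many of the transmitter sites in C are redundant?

3

Drop T1: West End uncovered — not redundant.
Drop T3: the rest still cover every district — redundant.
Drop T4: the rest still cover every district — redundant.
Drop T5: the rest still cover every district — redundant.
Drop T6: Hilltop uncovered — not redundant.
3 redundant: T3, T4, T5.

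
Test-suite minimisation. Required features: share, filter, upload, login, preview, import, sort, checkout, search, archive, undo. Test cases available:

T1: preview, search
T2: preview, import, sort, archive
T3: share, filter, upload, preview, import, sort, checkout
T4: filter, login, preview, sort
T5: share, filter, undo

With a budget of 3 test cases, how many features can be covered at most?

Choosing T1, T2, T3 covers {share, filter, upload, preview, import, sort, checkout, search, archive} — 9 features.
No choice of 3 test cases does better; here login, undo are left uncovered.

9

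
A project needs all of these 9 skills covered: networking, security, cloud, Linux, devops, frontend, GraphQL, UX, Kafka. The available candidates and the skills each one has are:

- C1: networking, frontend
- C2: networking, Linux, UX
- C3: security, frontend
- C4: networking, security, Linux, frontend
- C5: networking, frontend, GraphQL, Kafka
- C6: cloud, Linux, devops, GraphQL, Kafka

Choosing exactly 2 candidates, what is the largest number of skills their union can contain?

Choosing C4, C6 covers {networking, security, cloud, Linux, devops, frontend, GraphQL, Kafka} — 8 skills.
No choice of 2 candidates does better; here UX is left uncovered.

8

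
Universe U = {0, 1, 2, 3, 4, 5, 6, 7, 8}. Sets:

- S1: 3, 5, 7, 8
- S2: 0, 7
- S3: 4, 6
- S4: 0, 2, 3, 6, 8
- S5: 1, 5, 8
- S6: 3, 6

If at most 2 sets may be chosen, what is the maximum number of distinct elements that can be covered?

Choosing S1, S4 covers {0, 2, 3, 5, 6, 7, 8} — 7 elements.
No choice of 2 sets does better; here 1, 4 are left uncovered.

7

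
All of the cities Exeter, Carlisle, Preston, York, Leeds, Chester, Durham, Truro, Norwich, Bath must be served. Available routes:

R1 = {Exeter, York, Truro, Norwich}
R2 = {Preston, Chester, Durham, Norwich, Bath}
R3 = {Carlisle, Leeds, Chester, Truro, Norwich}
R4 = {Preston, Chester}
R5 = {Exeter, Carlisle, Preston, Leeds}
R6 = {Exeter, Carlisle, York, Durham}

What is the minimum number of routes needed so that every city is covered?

R1, R2, R3 together cover {Exeter, Carlisle, Preston, York, Leeds, Chester, Durham, Truro, Norwich, Bath} — every city.
No 2 of the 6 routes cover everything (all 15 pairs fall short), so 3 is minimum.

3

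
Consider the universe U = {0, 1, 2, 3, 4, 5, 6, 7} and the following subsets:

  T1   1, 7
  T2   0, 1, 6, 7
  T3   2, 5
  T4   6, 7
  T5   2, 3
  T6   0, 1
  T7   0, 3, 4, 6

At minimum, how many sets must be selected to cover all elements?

3

T1, T3, T7 together cover {0, 1, 2, 3, 4, 5, 6, 7} — every element.
No 2 of the 7 sets cover everything (all 21 pairs fall short), so 3 is minimum.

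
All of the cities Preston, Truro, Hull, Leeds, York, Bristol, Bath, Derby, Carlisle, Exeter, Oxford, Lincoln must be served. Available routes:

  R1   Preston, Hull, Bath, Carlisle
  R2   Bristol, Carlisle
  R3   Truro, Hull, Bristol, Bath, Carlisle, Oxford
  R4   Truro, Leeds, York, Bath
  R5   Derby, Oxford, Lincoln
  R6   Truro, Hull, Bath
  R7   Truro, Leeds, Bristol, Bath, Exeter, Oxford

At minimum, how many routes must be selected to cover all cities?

R1, R4, R5, R7 together cover {Preston, Truro, Hull, Leeds, York, Bristol, Bath, Derby, Carlisle, Exeter, Oxford, Lincoln} — every city.
No 3 of the 7 routes cover everything (all 35 triples fall short), so 4 is minimum.
Greedy (largest uncovered first) would take R3, R4, R5, R1, R7 — 5 routes — but 4 suffice.

4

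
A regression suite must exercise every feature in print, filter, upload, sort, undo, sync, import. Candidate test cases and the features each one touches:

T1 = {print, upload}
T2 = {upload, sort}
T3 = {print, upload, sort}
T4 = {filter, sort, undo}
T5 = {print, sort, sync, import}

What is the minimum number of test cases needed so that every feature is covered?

T1, T4, T5 together cover {print, filter, upload, sort, undo, sync, import} — every feature.
No 2 of the 5 test cases cover everything (all 10 pairs fall short), so 3 is minimum.

3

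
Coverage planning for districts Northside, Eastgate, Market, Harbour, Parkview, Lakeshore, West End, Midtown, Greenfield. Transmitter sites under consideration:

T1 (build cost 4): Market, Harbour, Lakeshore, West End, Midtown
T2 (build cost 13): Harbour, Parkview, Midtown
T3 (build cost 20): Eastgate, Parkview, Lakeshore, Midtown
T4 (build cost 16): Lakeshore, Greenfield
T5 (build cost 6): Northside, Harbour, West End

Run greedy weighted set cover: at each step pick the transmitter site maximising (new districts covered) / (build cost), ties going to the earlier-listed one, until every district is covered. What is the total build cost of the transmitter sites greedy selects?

Pick 1: T1 adds 5 new (Market, Harbour, Lakeshore, West End, Midtown) at build cost 4 (ratio 5/4).
Pick 2: T5 adds 1 new (Northside) at build cost 6 (ratio 1/6).
Pick 3: T3 adds 2 new (Eastgate, Parkview) at build cost 20 (ratio 2/20).
Pick 4: T4 adds 1 new (Greenfield) at build cost 16 (ratio 1/16).
Greedy total build cost: 4 + 6 + 20 + 16 = 46.

46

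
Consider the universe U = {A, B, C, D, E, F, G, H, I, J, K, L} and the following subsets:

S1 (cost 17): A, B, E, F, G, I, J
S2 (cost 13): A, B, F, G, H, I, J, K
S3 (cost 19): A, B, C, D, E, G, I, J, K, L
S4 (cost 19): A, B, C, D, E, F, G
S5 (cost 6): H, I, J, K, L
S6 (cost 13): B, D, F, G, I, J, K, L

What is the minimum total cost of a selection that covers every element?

S4, S5 cover every element at cost 19 + 6 = 25.
Any cover uses at least 2 sets; among all covering selections none totals below 25.

25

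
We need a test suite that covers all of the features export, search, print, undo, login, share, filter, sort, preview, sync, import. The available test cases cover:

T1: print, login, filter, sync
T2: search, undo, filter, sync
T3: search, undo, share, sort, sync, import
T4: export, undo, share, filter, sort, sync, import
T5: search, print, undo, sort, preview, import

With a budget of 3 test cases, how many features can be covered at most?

11

Choosing T1, T4, T5 covers {export, search, print, undo, login, share, filter, sort, preview, sync, import} — 11 features.
That is all 11 features.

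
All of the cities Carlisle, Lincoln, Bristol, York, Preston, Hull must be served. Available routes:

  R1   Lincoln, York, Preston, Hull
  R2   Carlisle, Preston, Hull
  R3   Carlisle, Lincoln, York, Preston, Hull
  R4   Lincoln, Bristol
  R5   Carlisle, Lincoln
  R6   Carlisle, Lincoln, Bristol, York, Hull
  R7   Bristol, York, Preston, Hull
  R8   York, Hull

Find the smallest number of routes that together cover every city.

R1, R6 together cover {Carlisle, Lincoln, Bristol, York, Preston, Hull} — every city.
No single route contains all 6 cities, so 2 is optimal.

2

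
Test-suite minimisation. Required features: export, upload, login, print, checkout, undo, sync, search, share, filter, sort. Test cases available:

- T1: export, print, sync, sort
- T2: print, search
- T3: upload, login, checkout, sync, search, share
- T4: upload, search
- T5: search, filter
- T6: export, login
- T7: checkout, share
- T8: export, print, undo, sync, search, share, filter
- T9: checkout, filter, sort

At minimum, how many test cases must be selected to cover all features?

3

T1, T3, T8 together cover {export, upload, login, print, checkout, undo, sync, search, share, filter, sort} — every feature.
No 2 of the 9 test cases cover everything (all 36 pairs fall short), so 3 is minimum.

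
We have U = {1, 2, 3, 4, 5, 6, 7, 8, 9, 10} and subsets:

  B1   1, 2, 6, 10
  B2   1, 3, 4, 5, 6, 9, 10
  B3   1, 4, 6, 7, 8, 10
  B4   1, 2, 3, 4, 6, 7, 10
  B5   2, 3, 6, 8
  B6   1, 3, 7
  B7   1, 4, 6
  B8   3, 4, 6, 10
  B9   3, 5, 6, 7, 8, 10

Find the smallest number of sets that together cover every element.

B1, B2, B3 together cover {1, 2, 3, 4, 5, 6, 7, 8, 9, 10} — every element.
No 2 of the 9 sets cover everything (all 36 pairs fall short), so 3 is minimum.

3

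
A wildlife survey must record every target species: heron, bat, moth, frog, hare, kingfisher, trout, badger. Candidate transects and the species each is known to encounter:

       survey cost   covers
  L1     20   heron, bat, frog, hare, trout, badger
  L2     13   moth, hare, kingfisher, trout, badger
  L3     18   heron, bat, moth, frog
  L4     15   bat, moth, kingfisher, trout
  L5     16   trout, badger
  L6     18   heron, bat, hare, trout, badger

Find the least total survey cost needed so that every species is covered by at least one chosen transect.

L2, L3 cover every species at survey cost 13 + 18 = 31.
Any cover uses at least 2 transects; among all covering selections none totals below 31.

31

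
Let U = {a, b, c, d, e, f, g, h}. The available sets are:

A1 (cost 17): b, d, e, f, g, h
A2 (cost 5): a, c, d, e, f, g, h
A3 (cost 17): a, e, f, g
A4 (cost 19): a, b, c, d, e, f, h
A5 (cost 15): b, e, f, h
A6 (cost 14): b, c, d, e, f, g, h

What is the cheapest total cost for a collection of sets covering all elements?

19

A2, A6 cover every element at cost 5 + 14 = 19.
Any cover uses at least 2 sets; among all covering selections none totals below 19.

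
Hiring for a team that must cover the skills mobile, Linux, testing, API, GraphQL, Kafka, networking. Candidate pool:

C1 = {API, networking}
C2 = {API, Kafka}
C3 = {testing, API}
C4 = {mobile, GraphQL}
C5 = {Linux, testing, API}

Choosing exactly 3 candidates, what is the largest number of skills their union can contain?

Choosing C1, C4, C5 covers {mobile, Linux, testing, API, GraphQL, networking} — 6 skills.
No choice of 3 candidates does better; here Kafka is left uncovered.

6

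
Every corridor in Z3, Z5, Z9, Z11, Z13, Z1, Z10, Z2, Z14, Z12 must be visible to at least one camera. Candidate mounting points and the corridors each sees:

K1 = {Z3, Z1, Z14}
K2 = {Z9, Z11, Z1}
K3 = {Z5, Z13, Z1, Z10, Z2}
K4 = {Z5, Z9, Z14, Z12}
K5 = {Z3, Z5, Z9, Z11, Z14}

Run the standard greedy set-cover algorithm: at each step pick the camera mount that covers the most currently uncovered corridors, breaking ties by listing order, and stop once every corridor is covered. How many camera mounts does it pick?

3

Pick 1: K3 covers 5 new corridors (Z5, Z13, Z1, Z10, Z2).
Pick 2: K5 covers 4 new corridors (Z3, Z9, Z11, Z14).
Pick 3: K4 covers 1 new corridors (Z12).
Greedy uses 3 camera mounts.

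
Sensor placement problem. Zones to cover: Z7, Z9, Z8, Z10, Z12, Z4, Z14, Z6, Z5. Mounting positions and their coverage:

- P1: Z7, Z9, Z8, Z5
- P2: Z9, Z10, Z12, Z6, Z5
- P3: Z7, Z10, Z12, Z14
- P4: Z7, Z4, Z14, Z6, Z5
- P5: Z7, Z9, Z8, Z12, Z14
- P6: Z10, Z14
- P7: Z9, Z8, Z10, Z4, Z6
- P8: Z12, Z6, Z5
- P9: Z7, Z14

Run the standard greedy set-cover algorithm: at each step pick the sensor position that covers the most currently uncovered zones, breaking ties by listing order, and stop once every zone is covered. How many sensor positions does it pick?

Pick 1: P2 covers 5 new zones (Z9, Z10, Z12, Z6, Z5).
Pick 2: P4 covers 3 new zones (Z7, Z4, Z14).
Pick 3: P1 covers 1 new zones (Z8).
Greedy uses 3 sensor positions.

3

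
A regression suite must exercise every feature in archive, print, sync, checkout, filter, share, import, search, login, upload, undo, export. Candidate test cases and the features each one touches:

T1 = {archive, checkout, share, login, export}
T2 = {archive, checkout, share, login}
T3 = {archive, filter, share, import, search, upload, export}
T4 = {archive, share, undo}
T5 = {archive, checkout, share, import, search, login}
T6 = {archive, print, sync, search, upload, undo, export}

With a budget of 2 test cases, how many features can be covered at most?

11

Choosing T5, T6 covers {archive, print, sync, checkout, share, import, search, login, upload, undo, export} — 11 features.
No choice of 2 test cases does better; here filter is left uncovered.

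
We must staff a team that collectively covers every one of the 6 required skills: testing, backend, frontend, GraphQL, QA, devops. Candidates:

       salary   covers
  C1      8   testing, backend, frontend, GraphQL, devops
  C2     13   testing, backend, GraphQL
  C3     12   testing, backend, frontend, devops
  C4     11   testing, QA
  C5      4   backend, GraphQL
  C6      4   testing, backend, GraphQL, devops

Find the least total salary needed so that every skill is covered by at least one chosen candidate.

19

C1, C4 cover every skill at salary 8 + 11 = 19.
Any cover uses at least 2 candidates; among all covering selections none totals below 19.
Greedy by coverage-per-salary would pick C6, C1, C4 for 23 — worse than the optimum 19.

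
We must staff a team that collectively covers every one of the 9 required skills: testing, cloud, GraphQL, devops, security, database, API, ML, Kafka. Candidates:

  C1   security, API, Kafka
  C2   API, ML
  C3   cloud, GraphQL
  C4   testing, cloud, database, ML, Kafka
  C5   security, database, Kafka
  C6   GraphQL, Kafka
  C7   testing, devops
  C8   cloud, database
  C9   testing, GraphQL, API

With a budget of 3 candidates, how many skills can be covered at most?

Choosing C1, C3, C4 covers {testing, cloud, GraphQL, security, database, API, ML, Kafka} — 8 skills.
No choice of 3 candidates does better; here devops is left uncovered.

8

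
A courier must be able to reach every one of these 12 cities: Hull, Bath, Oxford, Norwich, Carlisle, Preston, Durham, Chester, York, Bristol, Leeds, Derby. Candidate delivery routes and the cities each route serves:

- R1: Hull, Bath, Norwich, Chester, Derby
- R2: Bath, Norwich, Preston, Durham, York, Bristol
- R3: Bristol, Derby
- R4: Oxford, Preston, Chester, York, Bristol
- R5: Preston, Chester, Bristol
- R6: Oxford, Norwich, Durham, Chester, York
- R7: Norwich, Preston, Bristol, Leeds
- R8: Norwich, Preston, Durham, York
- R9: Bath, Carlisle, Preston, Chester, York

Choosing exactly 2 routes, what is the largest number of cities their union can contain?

9

Choosing R1, R2 covers {Hull, Bath, Norwich, Preston, Durham, Chester, York, Bristol, Derby} — 9 cities.
No choice of 2 routes does better; here Oxford, Carlisle, Leeds are left uncovered.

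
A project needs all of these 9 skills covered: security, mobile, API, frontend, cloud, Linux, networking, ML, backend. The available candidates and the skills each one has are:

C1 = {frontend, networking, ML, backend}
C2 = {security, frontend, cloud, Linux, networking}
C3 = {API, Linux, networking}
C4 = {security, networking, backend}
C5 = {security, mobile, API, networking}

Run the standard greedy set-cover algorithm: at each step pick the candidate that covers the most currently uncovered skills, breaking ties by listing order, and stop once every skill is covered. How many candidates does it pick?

Pick 1: C2 covers 5 new skills (security, frontend, cloud, Linux, networking).
Pick 2: C1 covers 2 new skills (ML, backend).
Pick 3: C5 covers 2 new skills (mobile, API).
Greedy uses 3 candidates.

3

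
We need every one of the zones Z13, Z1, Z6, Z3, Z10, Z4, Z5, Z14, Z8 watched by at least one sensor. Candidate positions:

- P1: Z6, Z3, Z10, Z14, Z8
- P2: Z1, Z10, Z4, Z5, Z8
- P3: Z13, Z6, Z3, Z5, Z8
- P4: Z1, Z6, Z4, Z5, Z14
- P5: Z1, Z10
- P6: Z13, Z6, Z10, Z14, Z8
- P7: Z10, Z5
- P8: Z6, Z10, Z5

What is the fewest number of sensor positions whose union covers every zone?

3

P1, P2, P3 together cover {Z13, Z1, Z6, Z3, Z10, Z4, Z5, Z14, Z8} — every zone.
No 2 of the 8 sensor positions cover everything (all 28 pairs fall short), so 3 is minimum.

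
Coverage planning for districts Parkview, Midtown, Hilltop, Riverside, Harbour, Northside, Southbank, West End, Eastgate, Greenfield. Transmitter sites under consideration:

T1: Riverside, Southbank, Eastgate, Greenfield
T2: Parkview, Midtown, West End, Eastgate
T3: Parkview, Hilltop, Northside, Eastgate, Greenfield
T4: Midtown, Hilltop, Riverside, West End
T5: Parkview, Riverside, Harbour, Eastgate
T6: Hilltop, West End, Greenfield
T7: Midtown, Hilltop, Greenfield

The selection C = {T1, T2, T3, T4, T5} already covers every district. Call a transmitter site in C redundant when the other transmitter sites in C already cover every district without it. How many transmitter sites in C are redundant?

Drop T1: Southbank uncovered — not redundant.
Drop T2: the rest still cover every district — redundant.
Drop T3: Northside uncovered — not redundant.
Drop T4: the rest still cover every district — redundant.
Drop T5: Harbour uncovered — not redundant.
2 redundant: T2, T4.

2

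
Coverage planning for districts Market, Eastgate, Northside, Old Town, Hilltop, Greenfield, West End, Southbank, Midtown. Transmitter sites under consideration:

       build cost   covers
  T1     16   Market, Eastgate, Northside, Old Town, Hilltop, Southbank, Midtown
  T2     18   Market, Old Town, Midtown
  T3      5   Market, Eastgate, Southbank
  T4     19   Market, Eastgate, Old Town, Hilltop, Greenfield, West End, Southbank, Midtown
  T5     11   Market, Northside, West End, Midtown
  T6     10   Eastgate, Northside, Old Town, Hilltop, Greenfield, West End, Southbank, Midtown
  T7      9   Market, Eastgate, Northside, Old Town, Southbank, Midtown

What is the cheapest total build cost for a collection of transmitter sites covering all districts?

15

T3, T6 cover every district at build cost 5 + 10 = 15.
Any cover uses at least 2 transmitter sites; among all covering selections none totals below 15.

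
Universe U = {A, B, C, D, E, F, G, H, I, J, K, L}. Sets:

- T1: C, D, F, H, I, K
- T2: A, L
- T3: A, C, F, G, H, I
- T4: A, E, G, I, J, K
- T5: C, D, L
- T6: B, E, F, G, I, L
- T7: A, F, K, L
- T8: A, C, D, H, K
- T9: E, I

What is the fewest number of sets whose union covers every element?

T1, T4, T6 together cover {A, B, C, D, E, F, G, H, I, J, K, L} — every element.
No 2 of the 9 sets cover everything (all 36 pairs fall short), so 3 is minimum.

3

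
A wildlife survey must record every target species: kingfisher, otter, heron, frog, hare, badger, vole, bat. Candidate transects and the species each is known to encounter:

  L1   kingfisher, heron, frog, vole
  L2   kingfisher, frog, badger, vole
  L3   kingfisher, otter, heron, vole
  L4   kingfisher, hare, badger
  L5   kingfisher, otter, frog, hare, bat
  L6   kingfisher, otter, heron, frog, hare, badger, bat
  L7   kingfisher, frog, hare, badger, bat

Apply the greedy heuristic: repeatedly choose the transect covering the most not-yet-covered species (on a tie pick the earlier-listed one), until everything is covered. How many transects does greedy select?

2

Pick 1: L6 covers 7 new species (kingfisher, otter, heron, frog, hare, badger, bat).
Pick 2: L1 covers 1 new species (vole).
Greedy uses 2 transects.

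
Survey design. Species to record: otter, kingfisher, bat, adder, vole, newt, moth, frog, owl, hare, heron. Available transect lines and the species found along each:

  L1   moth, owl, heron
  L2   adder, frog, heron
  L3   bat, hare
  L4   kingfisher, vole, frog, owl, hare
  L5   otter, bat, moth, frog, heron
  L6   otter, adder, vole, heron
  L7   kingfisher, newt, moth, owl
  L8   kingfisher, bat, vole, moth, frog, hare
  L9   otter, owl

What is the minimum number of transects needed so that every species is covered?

3

L6, L7, L8 together cover {otter, kingfisher, bat, adder, vole, newt, moth, frog, owl, hare, heron} — every species.
No 2 of the 9 transects cover everything (all 36 pairs fall short), so 3 is minimum.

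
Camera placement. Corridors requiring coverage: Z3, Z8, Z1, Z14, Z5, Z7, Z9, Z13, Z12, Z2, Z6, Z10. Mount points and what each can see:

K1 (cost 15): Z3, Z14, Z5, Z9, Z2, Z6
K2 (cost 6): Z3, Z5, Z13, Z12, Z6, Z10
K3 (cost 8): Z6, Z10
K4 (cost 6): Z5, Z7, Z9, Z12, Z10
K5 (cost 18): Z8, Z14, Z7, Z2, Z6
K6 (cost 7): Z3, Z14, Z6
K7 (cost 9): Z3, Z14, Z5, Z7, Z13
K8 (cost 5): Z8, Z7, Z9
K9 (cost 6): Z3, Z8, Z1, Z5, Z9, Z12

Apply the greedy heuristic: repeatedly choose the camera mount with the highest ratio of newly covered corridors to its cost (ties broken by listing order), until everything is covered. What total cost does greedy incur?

39

Pick 1: K2 adds 6 new (Z3, Z5, Z13, Z12, Z6, Z10) at cost 6 (ratio 6/6).
Pick 2: K8 adds 3 new (Z8, Z7, Z9) at cost 5 (ratio 3/5).
Pick 3: K9 adds 1 new (Z1) at cost 6 (ratio 1/6).
Pick 4: K6 adds 1 new (Z14) at cost 7 (ratio 1/7).
Pick 5: K1 adds 1 new (Z2) at cost 15 (ratio 1/15).
Greedy total cost: 6 + 5 + 6 + 7 + 15 = 39. (The true optimum is 30, so greedy overshoots here.)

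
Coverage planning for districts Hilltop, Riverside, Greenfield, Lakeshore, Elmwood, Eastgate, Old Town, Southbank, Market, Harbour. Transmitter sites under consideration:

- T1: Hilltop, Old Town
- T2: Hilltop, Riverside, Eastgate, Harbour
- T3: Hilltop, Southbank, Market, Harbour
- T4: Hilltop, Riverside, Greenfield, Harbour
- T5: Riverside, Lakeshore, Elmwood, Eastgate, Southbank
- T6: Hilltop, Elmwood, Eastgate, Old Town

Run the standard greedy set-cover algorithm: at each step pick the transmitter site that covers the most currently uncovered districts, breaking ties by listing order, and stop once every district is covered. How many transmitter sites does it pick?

4

Pick 1: T5 covers 5 new districts (Riverside, Lakeshore, Elmwood, Eastgate, Southbank).
Pick 2: T3 covers 3 new districts (Hilltop, Market, Harbour).
Pick 3: T1 covers 1 new districts (Old Town).
Pick 4: T4 covers 1 new districts (Greenfield).
Greedy uses 4 transmitter sites.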